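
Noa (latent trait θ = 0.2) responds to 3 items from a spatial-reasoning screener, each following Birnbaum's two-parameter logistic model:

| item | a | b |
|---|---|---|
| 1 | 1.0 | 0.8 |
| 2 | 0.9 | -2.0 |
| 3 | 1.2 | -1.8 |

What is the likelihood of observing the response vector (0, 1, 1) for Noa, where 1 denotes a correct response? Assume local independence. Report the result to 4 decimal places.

P(θ) = 1 / (1 + exp(−a(θ − b)))
P_1 = 1/(1+e^{0.6000}) = 0.3543
P_2 = 1/(1+e^{-1.9800}) = 0.8787
P_3 = 1/(1+e^{-2.4000}) = 0.9168
L = (1−P_1) × P_2 × P_3 = 0.6457 × 0.8787 × 0.9168 = 0.52014

0.5201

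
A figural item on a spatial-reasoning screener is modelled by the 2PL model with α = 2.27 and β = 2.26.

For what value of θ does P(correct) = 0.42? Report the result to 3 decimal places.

2.118

P(θ) = 1 / (1 + exp(−α(θ − β)))
logit = ln(0.4200/0.5800) = -0.3228
θ = β + logit/(α) = 2.26 + (-0.3228)/2.2700 = 2.1178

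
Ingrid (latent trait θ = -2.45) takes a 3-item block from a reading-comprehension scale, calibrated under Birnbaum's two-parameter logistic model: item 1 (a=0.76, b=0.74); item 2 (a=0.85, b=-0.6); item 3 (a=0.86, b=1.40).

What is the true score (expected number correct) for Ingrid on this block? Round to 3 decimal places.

P(θ) = 1 / (1 + exp(−a(θ − b)))
P_1 = 1/(1+e^{2.4244}) = 0.0813
P_2 = 1/(1+e^{1.5725}) = 0.1719
P_3 = 1/(1+e^{3.3110}) = 0.0352
E[score] = 0.0813 + 0.1719 + 0.0352 = 0.2884

0.288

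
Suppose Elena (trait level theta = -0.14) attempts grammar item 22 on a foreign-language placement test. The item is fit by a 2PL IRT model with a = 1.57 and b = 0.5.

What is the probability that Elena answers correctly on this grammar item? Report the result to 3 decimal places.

P(theta) = 1 / (1 + exp(−a(theta − b)))
Exponent: 1.57 × (-0.14 − 0.5) = -1.0048
1/(1 + e^{1.0048}) = 0.2680

0.268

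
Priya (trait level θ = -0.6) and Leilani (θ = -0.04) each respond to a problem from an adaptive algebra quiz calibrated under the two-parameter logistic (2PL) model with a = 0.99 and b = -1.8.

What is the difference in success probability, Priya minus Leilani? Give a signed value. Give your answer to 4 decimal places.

-0.0846

P(θ) = 1 / (1 + exp(−a(θ − b)))
P(Priya) = 0.7664  [exponent 1.1880]
P(Leilani) = 0.8510  [exponent 1.7424]
Difference = 0.7664 − 0.8510 = -0.0846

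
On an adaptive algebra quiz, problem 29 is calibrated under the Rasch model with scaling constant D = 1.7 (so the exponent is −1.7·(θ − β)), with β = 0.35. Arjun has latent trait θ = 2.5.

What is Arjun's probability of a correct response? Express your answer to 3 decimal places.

0.975

P(θ) = 1 / (1 + exp(−D·(θ − β)))
Exponent: 1.7 × (2.5 − 0.35) = 3.6550
1/(1 + e^{-3.6550}) = 0.9748
P = 0.9748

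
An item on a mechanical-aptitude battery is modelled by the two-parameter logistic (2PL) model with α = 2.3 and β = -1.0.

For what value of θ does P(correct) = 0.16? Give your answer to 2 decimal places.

P(θ) = 1 / (1 + exp(−α(θ − β)))
logit = ln(0.1600/0.8400) = -1.6582
θ = β + logit/(α) = -1.0 + (-1.6582)/2.3000 = -1.7210

-1.72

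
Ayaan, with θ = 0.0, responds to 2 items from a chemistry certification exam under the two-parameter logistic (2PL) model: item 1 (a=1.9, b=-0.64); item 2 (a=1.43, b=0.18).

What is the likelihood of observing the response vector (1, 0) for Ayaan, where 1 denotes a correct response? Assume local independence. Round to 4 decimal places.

0.4350

P(θ) = 1 / (1 + exp(−a(θ − b)))
P_1 = 1/(1+e^{-1.2160}) = 0.7714
P_2 = 1/(1+e^{0.2574}) = 0.4360
L = P_1 × (1−P_2) = 0.7714 × 0.5640 = 0.43504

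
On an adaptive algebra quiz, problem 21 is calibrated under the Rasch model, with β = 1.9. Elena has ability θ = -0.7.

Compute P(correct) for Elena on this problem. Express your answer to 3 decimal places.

P(θ) = 1 / (1 + exp(−(θ − β)))
Exponent: (-0.7 − 1.9) = -2.6000
1/(1 + e^{2.6000}) = 0.0691
P = 0.0691

0.069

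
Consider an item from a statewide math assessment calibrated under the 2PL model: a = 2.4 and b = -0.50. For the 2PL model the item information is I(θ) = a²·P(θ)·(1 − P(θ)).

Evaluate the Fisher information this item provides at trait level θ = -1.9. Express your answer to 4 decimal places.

0.1869

P = 1/(1+e^{3.3600}) = 0.0336
P(1−P) = 0.0336 × 0.9664 = 0.0324
I = a² × P(1−P) = 2.4² × 0.0324 = 0.18687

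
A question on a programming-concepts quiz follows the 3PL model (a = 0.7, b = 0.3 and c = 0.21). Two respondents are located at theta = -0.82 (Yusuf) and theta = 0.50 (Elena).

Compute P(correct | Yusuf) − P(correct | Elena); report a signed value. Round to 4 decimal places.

P(theta) = c + (1 − c) · 1 / (1 + exp(−a(theta − b)))
P(Yusuf) = 0.4576  [exponent -0.7840]
P(Elena) = 0.6326  [exponent 0.1400]
Difference = 0.4576 − 0.6326 = -0.1750

-0.1750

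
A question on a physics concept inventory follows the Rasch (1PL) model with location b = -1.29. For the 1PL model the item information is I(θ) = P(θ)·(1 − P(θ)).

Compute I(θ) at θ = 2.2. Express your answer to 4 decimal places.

0.0287

P = 1/(1+e^{-3.4900}) = 0.9704
P(1−P) = 0.9704 × 0.0296 = 0.0287
I = P(1−P) = 0.02872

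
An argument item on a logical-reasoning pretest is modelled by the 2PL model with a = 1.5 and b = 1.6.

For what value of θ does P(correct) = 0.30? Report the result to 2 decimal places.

P(θ) = 1 / (1 + exp(−a(θ − b)))
logit = ln(0.3000/0.7000) = -0.8473
θ = b + logit/(a) = 1.6 + (-0.8473)/1.5000 = 1.0351

1.04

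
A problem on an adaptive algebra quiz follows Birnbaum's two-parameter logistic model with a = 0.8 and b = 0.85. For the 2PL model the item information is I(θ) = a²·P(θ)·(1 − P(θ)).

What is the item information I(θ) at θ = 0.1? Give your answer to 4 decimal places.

P = 1/(1+e^{0.6000}) = 0.3543
P(1−P) = 0.3543 × 0.6457 = 0.2288
I = a² × P(1−P) = 0.8² × 0.2288 = 0.14642

0.1464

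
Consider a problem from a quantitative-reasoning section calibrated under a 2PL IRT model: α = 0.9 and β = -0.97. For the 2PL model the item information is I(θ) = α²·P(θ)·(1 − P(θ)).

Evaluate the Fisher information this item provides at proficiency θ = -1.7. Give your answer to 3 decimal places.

0.182

P = 1/(1+e^{0.6570}) = 0.3414
P(1−P) = 0.3414 × 0.6586 = 0.2249
I = α² × P(1−P) = 0.9² × 0.2249 = 0.18213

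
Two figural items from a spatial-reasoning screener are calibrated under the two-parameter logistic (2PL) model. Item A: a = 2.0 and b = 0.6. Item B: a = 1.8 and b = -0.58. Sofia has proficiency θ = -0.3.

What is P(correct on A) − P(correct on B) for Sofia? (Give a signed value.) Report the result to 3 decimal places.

P(θ) = 1 / (1 + exp(−a(θ − b)))
P_A = 0.1419
P_B = 0.6234
P_A − P_B = -0.4815

-0.482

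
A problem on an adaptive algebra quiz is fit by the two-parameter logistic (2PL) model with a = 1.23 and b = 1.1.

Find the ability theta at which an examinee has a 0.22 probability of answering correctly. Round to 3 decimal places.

P(theta) = 1 / (1 + exp(−a(theta − b)))
logit = ln(0.2200/0.7800) = -1.2657
theta = b + logit/(a) = 1.1 + (-1.2657)/1.2300 = 0.0710

0.071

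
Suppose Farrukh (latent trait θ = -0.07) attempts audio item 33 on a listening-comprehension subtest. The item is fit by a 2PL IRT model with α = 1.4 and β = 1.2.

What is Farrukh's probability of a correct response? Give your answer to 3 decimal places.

P(θ) = 1 / (1 + exp(−α(θ − β)))
Exponent: 1.4 × (-0.07 − 1.2) = -1.7780
1/(1 + e^{1.7780}) = 0.1446

0.145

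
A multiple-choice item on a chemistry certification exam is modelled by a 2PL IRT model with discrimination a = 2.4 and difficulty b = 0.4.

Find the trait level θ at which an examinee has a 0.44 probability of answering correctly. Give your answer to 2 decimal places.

0.30

P(θ) = 1 / (1 + exp(−a(θ − b)))
logit = ln(0.4400/0.5600) = -0.2412
θ = b + logit/(a) = 0.4 + (-0.2412)/2.4000 = 0.2995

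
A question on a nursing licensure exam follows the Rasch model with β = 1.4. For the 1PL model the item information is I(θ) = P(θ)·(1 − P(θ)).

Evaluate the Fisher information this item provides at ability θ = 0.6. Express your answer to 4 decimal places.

0.2139

P = 1/(1+e^{0.8000}) = 0.3100
P(1−P) = 0.3100 × 0.6900 = 0.2139
I = P(1−P) = 0.21391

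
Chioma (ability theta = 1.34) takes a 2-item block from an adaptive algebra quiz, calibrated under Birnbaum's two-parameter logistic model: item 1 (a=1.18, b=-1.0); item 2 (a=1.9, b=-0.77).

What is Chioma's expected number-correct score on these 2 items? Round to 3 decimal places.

P(theta) = 1 / (1 + exp(−a(theta − b)))
P_1 = 1/(1+e^{-2.7612}) = 0.9405
P_2 = 1/(1+e^{-4.0090}) = 0.9822
E[score] = 0.9405 + 0.9822 = 1.9227

1.923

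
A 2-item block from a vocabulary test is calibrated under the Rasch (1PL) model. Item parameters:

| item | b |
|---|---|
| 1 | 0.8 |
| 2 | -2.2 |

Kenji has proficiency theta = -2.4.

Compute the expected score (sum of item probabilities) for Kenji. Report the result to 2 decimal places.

P(theta) = 1 / (1 + exp(−(theta − b)))
P_1 = 1/(1+e^{3.2000}) = 0.0392
P_2 = 1/(1+e^{0.2000}) = 0.4502
E[score] = 0.0392 + 0.4502 = 0.4893

0.49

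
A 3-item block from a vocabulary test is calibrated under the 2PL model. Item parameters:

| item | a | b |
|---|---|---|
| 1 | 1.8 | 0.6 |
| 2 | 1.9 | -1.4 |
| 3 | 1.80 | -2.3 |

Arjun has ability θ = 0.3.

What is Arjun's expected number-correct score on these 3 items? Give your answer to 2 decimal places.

P(θ) = 1 / (1 + exp(−a(θ − b)))
P_1 = 1/(1+e^{0.5400}) = 0.3682
P_2 = 1/(1+e^{-3.2300}) = 0.9619
P_3 = 1/(1+e^{-4.6800}) = 0.9908
E[score] = 0.3682 + 0.9619 + 0.9908 = 2.3209

2.32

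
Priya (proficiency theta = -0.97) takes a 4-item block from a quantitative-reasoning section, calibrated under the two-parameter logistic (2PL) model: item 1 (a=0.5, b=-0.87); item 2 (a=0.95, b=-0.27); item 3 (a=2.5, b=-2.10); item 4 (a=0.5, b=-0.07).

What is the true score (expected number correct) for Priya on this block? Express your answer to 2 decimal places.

P(theta) = 1 / (1 + exp(−a(theta − b)))
P_1 = 1/(1+e^{0.0500}) = 0.4875
P_2 = 1/(1+e^{0.6650}) = 0.3396
P_3 = 1/(1+e^{-2.8250}) = 0.9440
P_4 = 1/(1+e^{0.4500}) = 0.3894
E[score] = 0.4875 + 0.3396 + 0.9440 + 0.3894 = 2.1605

2.16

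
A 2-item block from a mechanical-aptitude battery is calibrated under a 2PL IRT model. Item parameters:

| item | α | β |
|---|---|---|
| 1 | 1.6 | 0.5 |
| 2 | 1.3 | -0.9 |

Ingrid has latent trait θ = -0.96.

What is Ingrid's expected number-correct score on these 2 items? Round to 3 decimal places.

0.569

P(θ) = 1 / (1 + exp(−α(θ − β)))
P_1 = 1/(1+e^{2.3360}) = 0.0882
P_2 = 1/(1+e^{0.0780}) = 0.4805
E[score] = 0.0882 + 0.4805 = 0.5687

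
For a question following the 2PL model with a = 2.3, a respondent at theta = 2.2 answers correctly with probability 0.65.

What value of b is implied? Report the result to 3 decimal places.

1.931

P(theta) = 1 / (1 + exp(−a(theta − b)))
logit(0.65) = ln(0.65/0.35) = 0.6190
b = theta − logit/(a) = 2.2 − 0.6190/2.3000 = 1.9309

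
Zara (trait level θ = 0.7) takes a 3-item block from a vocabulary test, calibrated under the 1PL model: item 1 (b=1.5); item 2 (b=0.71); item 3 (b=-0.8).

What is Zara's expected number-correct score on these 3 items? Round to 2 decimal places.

P(θ) = 1 / (1 + exp(−(θ − b)))
P_1 = 1/(1+e^{0.8000}) = 0.3100
P_2 = 1/(1+e^{0.0100}) = 0.4975
P_3 = 1/(1+e^{-1.5000}) = 0.8176
E[score] = 0.3100 + 0.4975 + 0.8176 = 1.6251

1.63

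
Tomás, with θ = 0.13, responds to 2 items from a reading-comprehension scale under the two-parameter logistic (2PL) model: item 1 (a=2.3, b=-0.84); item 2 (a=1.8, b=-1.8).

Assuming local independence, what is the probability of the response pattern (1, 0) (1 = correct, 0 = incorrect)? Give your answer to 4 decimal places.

P(θ) = 1 / (1 + exp(−a(θ − b)))
P_1 = 1/(1+e^{-2.2310}) = 0.9030
P_2 = 1/(1+e^{-3.4740}) = 0.9699
L = P_1 × (1−P_2) = 0.9030 × 0.0301 = 0.02715

0.0271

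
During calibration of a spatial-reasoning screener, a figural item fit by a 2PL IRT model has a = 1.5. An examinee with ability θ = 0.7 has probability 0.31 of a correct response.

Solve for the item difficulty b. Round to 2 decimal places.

1.23

P(θ) = 1 / (1 + exp(−a(θ − b)))
logit(0.31) = ln(0.31/0.69) = -0.8001
b = θ − logit/(a) = 0.7 − (-0.8001)/1.5000 = 1.2334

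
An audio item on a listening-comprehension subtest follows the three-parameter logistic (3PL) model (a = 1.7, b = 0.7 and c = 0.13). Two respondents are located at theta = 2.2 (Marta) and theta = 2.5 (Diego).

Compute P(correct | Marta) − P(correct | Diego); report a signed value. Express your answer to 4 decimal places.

-0.0240

P(theta) = c + (1 − c) · 1 / (1 + exp(−a(theta − b)))
P(Marta) = 0.9370  [exponent 2.5500]
P(Diego) = 0.9610  [exponent 3.0600]
Difference = 0.9370 − 0.9610 = -0.0240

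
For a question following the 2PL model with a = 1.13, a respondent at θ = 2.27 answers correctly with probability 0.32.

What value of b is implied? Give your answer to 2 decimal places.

2.94

P(θ) = 1 / (1 + exp(−a(θ − b)))
logit(0.32) = ln(0.32/0.68) = -0.7538
b = θ − logit/(a) = 2.27 − (-0.7538)/1.1300 = 2.9371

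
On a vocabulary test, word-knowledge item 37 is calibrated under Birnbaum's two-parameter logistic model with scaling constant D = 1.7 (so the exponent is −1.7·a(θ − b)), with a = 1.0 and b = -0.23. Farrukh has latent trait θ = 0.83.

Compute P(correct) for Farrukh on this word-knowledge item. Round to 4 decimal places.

0.8584

P(θ) = 1 / (1 + exp(−D·a(θ − b)))
Exponent: 1.7 × 1.0 × (0.83 − (-0.23)) = 1.8020
1/(1 + e^{-1.8020}) = 0.8584
P = 0.8584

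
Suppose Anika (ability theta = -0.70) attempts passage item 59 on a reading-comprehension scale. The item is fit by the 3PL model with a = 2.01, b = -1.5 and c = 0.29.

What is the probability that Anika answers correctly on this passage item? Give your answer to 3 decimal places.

0.882

P(theta) = c + (1 − c) · 1 / (1 + exp(−a(theta − b)))
Exponent: 2.01 × (-0.70 − (-1.5)) = 1.6080
1/(1 + e^{-1.6080}) = 0.8331
P = 0.29 + 0.71 × 0.8331 = 0.8815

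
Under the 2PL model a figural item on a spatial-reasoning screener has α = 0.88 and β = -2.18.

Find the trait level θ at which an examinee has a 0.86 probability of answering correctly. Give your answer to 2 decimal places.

P(θ) = 1 / (1 + exp(−α(θ − β)))
logit = ln(0.8600/0.1400) = 1.8153
θ = β + logit/(α) = -2.18 + 1.8153/0.8800 = -0.1172

-0.12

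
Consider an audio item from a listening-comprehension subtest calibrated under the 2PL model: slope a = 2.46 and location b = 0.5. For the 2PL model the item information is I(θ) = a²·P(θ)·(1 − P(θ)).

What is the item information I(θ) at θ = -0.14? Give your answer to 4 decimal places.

0.8602

P = 1/(1+e^{1.5744}) = 0.1716
P(1−P) = 0.1716 × 0.8284 = 0.1421
I = a² × P(1−P) = 2.46² × 0.1421 = 0.86022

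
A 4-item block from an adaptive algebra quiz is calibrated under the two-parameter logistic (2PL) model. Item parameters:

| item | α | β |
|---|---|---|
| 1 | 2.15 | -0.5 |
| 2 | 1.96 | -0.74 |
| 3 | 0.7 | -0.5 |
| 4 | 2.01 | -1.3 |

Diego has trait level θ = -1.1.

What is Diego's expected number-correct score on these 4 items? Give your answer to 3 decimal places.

P(θ) = 1 / (1 + exp(−α(θ − β)))
P_1 = 1/(1+e^{1.2900}) = 0.2159
P_2 = 1/(1+e^{0.7056}) = 0.3306
P_3 = 1/(1+e^{0.4200}) = 0.3965
P_4 = 1/(1+e^{-0.4020}) = 0.5992
E[score] = 0.2159 + 0.3306 + 0.3965 + 0.5992 = 1.5421

1.542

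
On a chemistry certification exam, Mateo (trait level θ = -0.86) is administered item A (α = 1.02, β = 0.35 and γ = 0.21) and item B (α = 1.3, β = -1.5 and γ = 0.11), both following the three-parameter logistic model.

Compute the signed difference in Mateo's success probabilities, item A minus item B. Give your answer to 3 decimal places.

-0.342

P(θ) = γ + (1 − γ) · 1 / (1 + exp(−α(θ − β)))
P_A = 0.3881
P_B = 0.7301
P_A − P_B = -0.3420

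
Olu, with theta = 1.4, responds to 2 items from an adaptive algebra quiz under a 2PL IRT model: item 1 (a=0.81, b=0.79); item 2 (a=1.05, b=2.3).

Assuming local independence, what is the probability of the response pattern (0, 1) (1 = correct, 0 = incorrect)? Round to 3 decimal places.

P(theta) = 1 / (1 + exp(−a(theta − b)))
P_1 = 1/(1+e^{-0.4941}) = 0.6211
P_2 = 1/(1+e^{0.9450}) = 0.2799
L = (1−P_1) × P_2 = 0.3789 × 0.2799 = 0.10606

0.106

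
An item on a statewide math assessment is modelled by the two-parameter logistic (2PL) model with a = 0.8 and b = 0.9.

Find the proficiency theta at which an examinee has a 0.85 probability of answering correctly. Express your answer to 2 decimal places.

P(theta) = 1 / (1 + exp(−a(theta − b)))
logit = ln(0.8500/0.1500) = 1.7346
theta = b + logit/(a) = 0.9 + 1.7346/0.8000 = 3.0683

3.07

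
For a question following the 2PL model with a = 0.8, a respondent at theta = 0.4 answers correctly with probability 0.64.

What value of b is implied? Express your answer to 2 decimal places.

P(theta) = 1 / (1 + exp(−a(theta − b)))
logit(0.64) = ln(0.64/0.36) = 0.5754
b = theta − logit/(a) = 0.4 − 0.5754/0.8000 = -0.3192

-0.32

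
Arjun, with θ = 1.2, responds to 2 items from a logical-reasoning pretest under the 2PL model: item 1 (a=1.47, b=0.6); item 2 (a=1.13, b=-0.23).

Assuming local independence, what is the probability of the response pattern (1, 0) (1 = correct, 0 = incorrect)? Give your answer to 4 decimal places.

0.1172

P(θ) = 1 / (1 + exp(−a(θ − b)))
P_1 = 1/(1+e^{-0.8820}) = 0.7072
P_2 = 1/(1+e^{-1.6159}) = 0.8342
L = P_1 × (1−P_2) = 0.7072 × 0.1658 = 0.11724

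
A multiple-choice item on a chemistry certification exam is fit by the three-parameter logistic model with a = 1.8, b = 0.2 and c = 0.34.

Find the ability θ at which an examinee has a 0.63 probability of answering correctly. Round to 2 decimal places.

P(θ) = c + (1 − c) · 1 / (1 + exp(−a(θ − b)))
Remove guessing floor: (0.63 − 0.34)/(1 − 0.34) = 0.4394
logit = ln(0.4394/0.5606) = -0.2436
θ = b + logit/(a) = 0.2 + (-0.2436)/1.8000 = 0.0647

0.06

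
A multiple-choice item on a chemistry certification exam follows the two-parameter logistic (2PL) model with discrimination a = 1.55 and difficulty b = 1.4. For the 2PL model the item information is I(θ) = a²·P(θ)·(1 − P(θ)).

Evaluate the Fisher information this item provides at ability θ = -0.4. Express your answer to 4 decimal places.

P = 1/(1+e^{2.7900}) = 0.0579
P(1−P) = 0.0579 × 0.9421 = 0.0545
I = a² × P(1−P) = 1.55² × 0.0545 = 0.13098

0.1310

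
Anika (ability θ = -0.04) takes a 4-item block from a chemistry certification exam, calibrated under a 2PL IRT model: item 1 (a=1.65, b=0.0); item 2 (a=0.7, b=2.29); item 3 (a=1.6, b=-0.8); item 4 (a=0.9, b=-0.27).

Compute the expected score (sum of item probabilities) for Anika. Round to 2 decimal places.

P(θ) = 1 / (1 + exp(−a(θ − b)))
P_1 = 1/(1+e^{0.0660}) = 0.4835
P_2 = 1/(1+e^{1.6310}) = 0.1637
P_3 = 1/(1+e^{-1.2160}) = 0.7714
P_4 = 1/(1+e^{-0.2070}) = 0.5516
E[score] = 0.4835 + 0.1637 + 0.7714 + 0.5516 = 1.9701

1.97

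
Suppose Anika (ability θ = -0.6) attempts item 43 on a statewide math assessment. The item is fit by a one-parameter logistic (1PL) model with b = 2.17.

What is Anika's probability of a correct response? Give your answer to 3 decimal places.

P(θ) = 1 / (1 + exp(−(θ − b)))
Exponent: (-0.6 − 2.17) = -2.7700
1/(1 + e^{2.7700}) = 0.0590
P = 0.0590

0.059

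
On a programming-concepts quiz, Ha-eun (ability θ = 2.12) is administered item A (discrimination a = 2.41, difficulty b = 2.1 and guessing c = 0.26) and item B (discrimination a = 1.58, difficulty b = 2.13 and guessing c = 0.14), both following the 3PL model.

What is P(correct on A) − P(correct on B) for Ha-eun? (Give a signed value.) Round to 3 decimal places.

0.072

P(θ) = c + (1 − c) · 1 / (1 + exp(−a(θ − b)))
P_A = 0.6389
P_B = 0.5666
P_A − P_B = 0.0723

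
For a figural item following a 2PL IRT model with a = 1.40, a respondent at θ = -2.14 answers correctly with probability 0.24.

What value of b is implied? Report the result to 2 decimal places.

P(θ) = 1 / (1 + exp(−a(θ − b)))
logit(0.24) = ln(0.24/0.76) = -1.1527
b = θ − logit/(a) = -2.14 − (-1.1527)/1.4000 = -1.3167

-1.32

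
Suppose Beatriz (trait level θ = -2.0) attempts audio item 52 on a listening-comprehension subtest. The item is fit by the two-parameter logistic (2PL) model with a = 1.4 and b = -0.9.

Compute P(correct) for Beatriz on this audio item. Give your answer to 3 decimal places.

P(θ) = 1 / (1 + exp(−a(θ − b)))
Exponent: 1.4 × (-2.0 − (-0.9)) = -1.5400
1/(1 + e^{1.5400}) = 0.1765

0.177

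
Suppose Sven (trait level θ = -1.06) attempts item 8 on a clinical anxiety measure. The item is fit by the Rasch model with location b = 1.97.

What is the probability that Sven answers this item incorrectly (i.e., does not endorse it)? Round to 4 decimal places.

P(θ) = 1 / (1 + exp(−(θ − b)))
Exponent: (-1.06 − 1.97) = -3.0300
1/(1 + e^{3.0300}) = 0.0461
P = 0.0461
P(incorrect) = 1 − 0.0461 = 0.9539

0.9539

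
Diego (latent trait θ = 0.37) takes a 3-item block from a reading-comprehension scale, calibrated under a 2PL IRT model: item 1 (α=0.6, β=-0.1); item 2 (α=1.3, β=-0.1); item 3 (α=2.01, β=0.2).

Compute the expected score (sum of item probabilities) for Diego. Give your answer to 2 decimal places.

1.80

P(θ) = 1 / (1 + exp(−α(θ − β)))
P_1 = 1/(1+e^{-0.2820}) = 0.5700
P_2 = 1/(1+e^{-0.6110}) = 0.6482
P_3 = 1/(1+e^{-0.3417}) = 0.5846
E[score] = 0.5700 + 0.6482 + 0.5846 = 1.8028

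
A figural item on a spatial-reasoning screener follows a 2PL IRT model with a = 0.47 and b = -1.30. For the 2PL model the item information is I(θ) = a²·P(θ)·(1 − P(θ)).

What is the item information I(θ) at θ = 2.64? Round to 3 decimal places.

0.026

P = 1/(1+e^{-1.8518}) = 0.8643
P(1−P) = 0.8643 × 0.1357 = 0.1173
I = a² × P(1−P) = 0.47² × 0.1173 = 0.02590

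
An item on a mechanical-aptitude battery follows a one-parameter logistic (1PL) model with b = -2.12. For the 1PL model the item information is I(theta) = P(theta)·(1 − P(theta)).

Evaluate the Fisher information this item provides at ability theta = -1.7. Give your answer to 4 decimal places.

P = 1/(1+e^{-0.4200}) = 0.6035
P(1−P) = 0.6035 × 0.3965 = 0.2393
I = P(1−P) = 0.23929

0.2393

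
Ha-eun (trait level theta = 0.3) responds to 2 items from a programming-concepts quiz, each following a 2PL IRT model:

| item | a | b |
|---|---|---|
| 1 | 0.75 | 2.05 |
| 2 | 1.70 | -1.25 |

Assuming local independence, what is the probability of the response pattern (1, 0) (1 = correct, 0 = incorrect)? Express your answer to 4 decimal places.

P(theta) = 1 / (1 + exp(−a(theta − b)))
P_1 = 1/(1+e^{1.3125}) = 0.2121
P_2 = 1/(1+e^{-2.6350}) = 0.9331
L = P_1 × (1−P_2) = 0.2121 × 0.0669 = 0.01419

0.0142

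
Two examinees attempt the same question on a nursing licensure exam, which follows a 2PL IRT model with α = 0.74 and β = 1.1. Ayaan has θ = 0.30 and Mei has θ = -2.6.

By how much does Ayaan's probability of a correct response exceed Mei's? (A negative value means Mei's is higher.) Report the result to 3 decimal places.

P(θ) = 1 / (1 + exp(−α(θ − β)))
P(Ayaan) = 0.3562  [exponent -0.5920]
P(Mei) = 0.0608  [exponent -2.7380]
Difference = 0.3562 − 0.0608 = 0.2954

0.295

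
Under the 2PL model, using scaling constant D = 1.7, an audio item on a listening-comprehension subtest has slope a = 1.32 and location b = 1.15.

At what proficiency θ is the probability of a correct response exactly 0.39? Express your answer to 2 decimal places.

0.95

P(θ) = 1 / (1 + exp(−D·a(θ − b)))
logit = ln(0.3900/0.6100) = -0.4473
θ = b + logit/(1.7·a) = 1.15 + (-0.4473)/2.2440 = 0.9507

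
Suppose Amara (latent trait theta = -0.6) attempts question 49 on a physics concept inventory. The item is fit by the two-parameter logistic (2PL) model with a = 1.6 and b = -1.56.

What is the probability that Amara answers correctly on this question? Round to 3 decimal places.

0.823

P(theta) = 1 / (1 + exp(−a(theta − b)))
Exponent: 1.6 × (-0.6 − (-1.56)) = 1.5360
1/(1 + e^{-1.5360}) = 0.8229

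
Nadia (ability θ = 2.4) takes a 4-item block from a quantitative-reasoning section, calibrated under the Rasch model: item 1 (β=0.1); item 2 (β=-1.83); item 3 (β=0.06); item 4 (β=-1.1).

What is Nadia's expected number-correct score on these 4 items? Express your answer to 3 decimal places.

3.777

P(θ) = 1 / (1 + exp(−(θ − β)))
P_1 = 1/(1+e^{-2.3000}) = 0.9089
P_2 = 1/(1+e^{-4.2300}) = 0.9857
P_3 = 1/(1+e^{-2.3400}) = 0.9121
P_4 = 1/(1+e^{-3.5000}) = 0.9707
E[score] = 0.9089 + 0.9857 + 0.9121 + 0.9707 = 3.7774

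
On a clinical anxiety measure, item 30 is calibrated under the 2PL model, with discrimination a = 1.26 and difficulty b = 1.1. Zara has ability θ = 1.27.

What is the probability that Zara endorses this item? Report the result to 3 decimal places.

P(θ) = 1 / (1 + exp(−a(θ − b)))
Exponent: 1.26 × (1.27 − 1.1) = 0.2142
1/(1 + e^{-0.2142}) = 0.5533

0.553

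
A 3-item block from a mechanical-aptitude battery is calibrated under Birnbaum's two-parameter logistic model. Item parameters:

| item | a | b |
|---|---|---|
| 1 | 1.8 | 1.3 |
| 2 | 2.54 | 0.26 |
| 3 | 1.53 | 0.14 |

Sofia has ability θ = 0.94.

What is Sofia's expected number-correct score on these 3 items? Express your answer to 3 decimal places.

1.965

P(θ) = 1 / (1 + exp(−a(θ − b)))
P_1 = 1/(1+e^{0.6480}) = 0.3434
P_2 = 1/(1+e^{-1.7272}) = 0.8491
P_3 = 1/(1+e^{-1.2240}) = 0.7728
E[score] = 0.3434 + 0.8491 + 0.7728 = 1.9653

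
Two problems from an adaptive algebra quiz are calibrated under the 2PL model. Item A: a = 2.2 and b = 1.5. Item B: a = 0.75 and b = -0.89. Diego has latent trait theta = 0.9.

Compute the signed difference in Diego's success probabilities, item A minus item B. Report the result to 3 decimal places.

-0.582

P(theta) = 1 / (1 + exp(−a(theta − b)))
P_A = 0.2108
P_B = 0.7929
P_A − P_B = -0.5821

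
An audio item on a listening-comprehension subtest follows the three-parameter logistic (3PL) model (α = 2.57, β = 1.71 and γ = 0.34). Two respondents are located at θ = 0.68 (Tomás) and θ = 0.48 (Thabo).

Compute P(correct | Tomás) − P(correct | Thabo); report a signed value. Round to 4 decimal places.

0.0168

P(θ) = γ + (1 − γ) · 1 / (1 + exp(−α(θ − β)))
P(Tomás) = 0.3837  [exponent -2.6471]
P(Thabo) = 0.3668  [exponent -3.1611]
Difference = 0.3837 − 0.3668 = 0.0168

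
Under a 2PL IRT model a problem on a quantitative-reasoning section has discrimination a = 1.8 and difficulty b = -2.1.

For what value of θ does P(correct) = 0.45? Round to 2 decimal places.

-2.21

P(θ) = 1 / (1 + exp(−a(θ − b)))
logit = ln(0.4500/0.5500) = -0.2007
θ = b + logit/(a) = -2.1 + (-0.2007)/1.8000 = -2.2115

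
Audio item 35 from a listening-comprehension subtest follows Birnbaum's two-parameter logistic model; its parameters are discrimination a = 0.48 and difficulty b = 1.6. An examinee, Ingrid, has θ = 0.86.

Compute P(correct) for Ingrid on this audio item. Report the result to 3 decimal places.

P(θ) = 1 / (1 + exp(−a(θ − b)))
Exponent: 0.48 × (0.86 − 1.6) = -0.3552
1/(1 + e^{0.3552}) = 0.4121

0.412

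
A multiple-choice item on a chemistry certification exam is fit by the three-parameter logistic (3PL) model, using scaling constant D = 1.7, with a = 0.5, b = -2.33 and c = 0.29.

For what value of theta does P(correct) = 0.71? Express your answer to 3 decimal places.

P(theta) = c + (1 − c) · 1 / (1 + exp(−D·a(theta − b)))
Remove guessing floor: (0.71 − 0.29)/(1 − 0.29) = 0.5915
logit = ln(0.5915/0.4085) = 0.3704
theta = b + logit/(1.7·a) = -2.33 + 0.3704/0.8500 = -1.8943

-1.894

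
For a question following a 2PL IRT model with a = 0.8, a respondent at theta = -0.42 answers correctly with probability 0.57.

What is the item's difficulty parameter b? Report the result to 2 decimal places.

P(theta) = 1 / (1 + exp(−a(theta − b)))
logit(0.57) = ln(0.57/0.43) = 0.2819
b = theta − logit/(a) = -0.42 − 0.2819/0.8000 = -0.7723

-0.77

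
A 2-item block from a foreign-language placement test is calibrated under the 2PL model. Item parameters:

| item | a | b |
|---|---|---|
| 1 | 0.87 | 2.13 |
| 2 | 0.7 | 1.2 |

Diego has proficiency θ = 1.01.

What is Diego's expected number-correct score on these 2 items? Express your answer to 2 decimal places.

0.74

P(θ) = 1 / (1 + exp(−a(θ − b)))
P_1 = 1/(1+e^{0.9744}) = 0.2740
P_2 = 1/(1+e^{0.1330}) = 0.4668
E[score] = 0.2740 + 0.4668 = 0.7408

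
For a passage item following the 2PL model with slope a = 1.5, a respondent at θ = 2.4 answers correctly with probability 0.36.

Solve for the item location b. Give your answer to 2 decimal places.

P(θ) = 1 / (1 + exp(−a(θ − b)))
logit(0.36) = ln(0.36/0.64) = -0.5754
b = θ − logit/(a) = 2.4 − (-0.5754)/1.5000 = 2.7836

2.78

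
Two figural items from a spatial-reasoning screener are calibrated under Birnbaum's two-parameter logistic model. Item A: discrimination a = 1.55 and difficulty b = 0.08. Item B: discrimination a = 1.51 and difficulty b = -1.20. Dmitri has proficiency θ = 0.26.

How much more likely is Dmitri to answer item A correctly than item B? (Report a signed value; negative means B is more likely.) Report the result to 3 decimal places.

P(θ) = 1 / (1 + exp(−a(θ − b)))
P_A = 0.5693
P_B = 0.9007
P_A − P_B = -0.3314

-0.331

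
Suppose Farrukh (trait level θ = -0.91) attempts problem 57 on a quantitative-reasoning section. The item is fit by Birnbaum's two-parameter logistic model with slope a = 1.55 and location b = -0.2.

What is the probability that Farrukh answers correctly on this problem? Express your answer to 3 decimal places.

P(θ) = 1 / (1 + exp(−a(θ − b)))
Exponent: 1.55 × (-0.91 − (-0.2)) = -1.1005
1/(1 + e^{1.1005}) = 0.2496

0.250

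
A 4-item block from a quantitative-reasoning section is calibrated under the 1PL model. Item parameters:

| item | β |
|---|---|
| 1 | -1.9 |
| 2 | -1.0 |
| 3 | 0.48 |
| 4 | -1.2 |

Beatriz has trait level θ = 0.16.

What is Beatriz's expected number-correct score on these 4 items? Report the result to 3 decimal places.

2.865

P(θ) = 1 / (1 + exp(−(θ − β)))
P_1 = 1/(1+e^{-2.0600}) = 0.8870
P_2 = 1/(1+e^{-1.1600}) = 0.7613
P_3 = 1/(1+e^{0.3200}) = 0.4207
P_4 = 1/(1+e^{-1.3600}) = 0.7958
E[score] = 0.8870 + 0.7613 + 0.4207 + 0.7958 = 2.8647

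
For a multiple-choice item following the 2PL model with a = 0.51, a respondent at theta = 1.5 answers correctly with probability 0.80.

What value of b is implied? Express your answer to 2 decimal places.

-1.22

P(theta) = 1 / (1 + exp(−a(theta − b)))
logit(0.80) = ln(0.80/0.20) = 1.3863
b = theta − logit/(a) = 1.5 − 1.3863/0.5100 = -1.2182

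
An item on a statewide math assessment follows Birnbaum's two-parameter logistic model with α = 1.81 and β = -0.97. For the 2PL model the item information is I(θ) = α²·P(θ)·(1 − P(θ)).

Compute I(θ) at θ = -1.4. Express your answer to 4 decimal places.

P = 1/(1+e^{0.7783}) = 0.3147
P(1−P) = 0.3147 × 0.6853 = 0.2157
I = α² × P(1−P) = 1.81² × 0.2157 = 0.70652

0.7065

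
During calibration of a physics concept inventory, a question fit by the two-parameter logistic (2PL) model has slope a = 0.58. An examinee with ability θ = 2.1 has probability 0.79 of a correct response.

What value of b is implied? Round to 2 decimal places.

-0.18

P(θ) = 1 / (1 + exp(−a(θ − b)))
logit(0.79) = ln(0.79/0.21) = 1.3249
b = θ − logit/(a) = 2.1 − 1.3249/0.5800 = -0.1844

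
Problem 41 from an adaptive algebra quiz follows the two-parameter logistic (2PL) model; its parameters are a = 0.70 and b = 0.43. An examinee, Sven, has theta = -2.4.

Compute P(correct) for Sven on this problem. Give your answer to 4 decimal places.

P(theta) = 1 / (1 + exp(−a(theta − b)))
Exponent: 0.70 × (-2.4 − 0.43) = -1.9810
1/(1 + e^{1.9810}) = 0.1212

0.1212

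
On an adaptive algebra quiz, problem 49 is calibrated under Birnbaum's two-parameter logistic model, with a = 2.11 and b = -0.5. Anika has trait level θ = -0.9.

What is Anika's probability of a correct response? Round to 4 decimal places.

0.3007

P(θ) = 1 / (1 + exp(−a(θ − b)))
Exponent: 2.11 × (-0.9 − (-0.5)) = -0.8440
1/(1 + e^{0.8440}) = 0.3007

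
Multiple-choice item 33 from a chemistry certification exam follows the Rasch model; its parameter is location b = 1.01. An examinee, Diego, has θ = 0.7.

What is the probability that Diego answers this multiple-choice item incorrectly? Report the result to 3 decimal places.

P(θ) = 1 / (1 + exp(−(θ − b)))
Exponent: (0.7 − 1.01) = -0.3100
1/(1 + e^{0.3100}) = 0.4231
P = 0.4231
P(incorrect) = 1 − 0.4231 = 0.5769

0.577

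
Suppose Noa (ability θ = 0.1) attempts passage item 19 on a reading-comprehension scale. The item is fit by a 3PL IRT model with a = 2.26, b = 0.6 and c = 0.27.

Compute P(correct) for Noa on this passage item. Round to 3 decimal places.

P(θ) = c + (1 − c) · 1 / (1 + exp(−a(θ − b)))
Exponent: 2.26 × (0.1 − 0.6) = -1.1300
1/(1 + e^{1.1300}) = 0.2442
P = 0.27 + 0.73 × 0.2442 = 0.4482

0.448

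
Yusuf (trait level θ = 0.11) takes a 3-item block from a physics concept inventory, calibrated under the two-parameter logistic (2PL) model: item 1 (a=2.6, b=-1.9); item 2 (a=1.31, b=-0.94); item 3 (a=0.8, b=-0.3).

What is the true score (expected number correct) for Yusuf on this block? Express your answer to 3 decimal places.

P(θ) = 1 / (1 + exp(−a(θ − b)))
P_1 = 1/(1+e^{-5.2260}) = 0.9947
P_2 = 1/(1+e^{-1.3755}) = 0.7983
P_3 = 1/(1+e^{-0.3280}) = 0.5813
E[score] = 0.9947 + 0.7983 + 0.5813 = 2.3742

2.374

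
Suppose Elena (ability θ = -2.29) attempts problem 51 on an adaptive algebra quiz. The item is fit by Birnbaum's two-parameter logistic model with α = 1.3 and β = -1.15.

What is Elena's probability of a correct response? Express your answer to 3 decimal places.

P(θ) = 1 / (1 + exp(−α(θ − β)))
Exponent: 1.3 × (-2.29 − (-1.15)) = -1.4820
1/(1 + e^{1.4820}) = 0.1851

0.185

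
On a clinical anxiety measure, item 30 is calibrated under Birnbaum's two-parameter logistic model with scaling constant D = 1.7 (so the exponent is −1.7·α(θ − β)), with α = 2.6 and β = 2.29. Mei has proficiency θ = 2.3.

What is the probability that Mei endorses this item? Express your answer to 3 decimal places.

0.511

P(θ) = 1 / (1 + exp(−D·α(θ − β)))
Exponent: 1.7 × 2.6 × (2.3 − 2.29) = 0.0442
1/(1 + e^{-0.0442}) = 0.5110
P = 0.5110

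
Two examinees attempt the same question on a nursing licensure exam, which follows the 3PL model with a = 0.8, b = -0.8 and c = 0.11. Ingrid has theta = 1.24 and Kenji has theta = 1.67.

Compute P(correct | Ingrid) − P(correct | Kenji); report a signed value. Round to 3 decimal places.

P(theta) = c + (1 − c) · 1 / (1 + exp(−a(theta − b)))
P(Ingrid) = 0.8544  [exponent 1.6320]
P(Kenji) = 0.8916  [exponent 1.9760]
Difference = 0.8544 − 0.8916 = -0.0372

-0.037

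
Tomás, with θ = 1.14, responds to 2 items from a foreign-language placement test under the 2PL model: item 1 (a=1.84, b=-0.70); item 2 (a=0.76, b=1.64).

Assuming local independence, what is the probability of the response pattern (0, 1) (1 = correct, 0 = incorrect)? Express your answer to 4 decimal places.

P(θ) = 1 / (1 + exp(−a(θ − b)))
P_1 = 1/(1+e^{-3.3856}) = 0.9673
P_2 = 1/(1+e^{0.3800}) = 0.4061
L = (1−P_1) × P_2 = 0.0327 × 0.4061 = 0.01330

0.0133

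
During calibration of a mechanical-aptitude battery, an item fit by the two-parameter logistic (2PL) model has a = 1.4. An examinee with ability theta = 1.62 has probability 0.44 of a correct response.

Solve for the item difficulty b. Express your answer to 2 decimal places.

1.79

P(theta) = 1 / (1 + exp(−a(theta − b)))
logit(0.44) = ln(0.44/0.56) = -0.2412
b = theta − logit/(a) = 1.62 − (-0.2412)/1.4000 = 1.7923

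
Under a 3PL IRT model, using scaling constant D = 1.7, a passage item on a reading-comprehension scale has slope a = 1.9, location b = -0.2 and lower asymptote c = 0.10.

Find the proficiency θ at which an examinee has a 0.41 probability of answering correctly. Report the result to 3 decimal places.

P(θ) = c + (1 − c) · 1 / (1 + exp(−D·a(θ − b)))
Remove guessing floor: (0.41 − 0.10)/(1 − 0.10) = 0.3444
logit = ln(0.3444/0.6556) = -0.6436
θ = b + logit/(1.7·a) = -0.2 + (-0.6436)/3.2300 = -0.3992

-0.399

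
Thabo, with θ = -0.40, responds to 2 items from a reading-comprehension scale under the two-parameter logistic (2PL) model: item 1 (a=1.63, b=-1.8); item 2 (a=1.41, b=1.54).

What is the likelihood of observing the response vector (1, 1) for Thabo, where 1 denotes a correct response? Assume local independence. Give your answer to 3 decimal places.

0.055

P(θ) = 1 / (1 + exp(−a(θ − b)))
P_1 = 1/(1+e^{-2.2820}) = 0.9074
P_2 = 1/(1+e^{2.7354}) = 0.0609
L = P_1 × P_2 = 0.9074 × 0.0609 = 0.05527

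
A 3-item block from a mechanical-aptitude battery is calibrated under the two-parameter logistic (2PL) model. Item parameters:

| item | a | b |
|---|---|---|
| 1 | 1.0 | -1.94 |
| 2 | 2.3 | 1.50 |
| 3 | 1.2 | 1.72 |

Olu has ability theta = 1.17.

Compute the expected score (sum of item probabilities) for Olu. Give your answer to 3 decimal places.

1.617

P(theta) = 1 / (1 + exp(−a(theta − b)))
P_1 = 1/(1+e^{-3.1100}) = 0.9573
P_2 = 1/(1+e^{0.7590}) = 0.3189
P_3 = 1/(1+e^{0.6600}) = 0.3407
E[score] = 0.9573 + 0.3189 + 0.3407 = 1.6169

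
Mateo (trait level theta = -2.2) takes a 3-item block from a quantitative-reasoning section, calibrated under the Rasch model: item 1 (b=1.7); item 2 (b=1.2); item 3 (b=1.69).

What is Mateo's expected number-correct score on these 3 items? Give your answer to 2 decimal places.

P(theta) = 1 / (1 + exp(−(theta − b)))
P_1 = 1/(1+e^{3.9000}) = 0.0198
P_2 = 1/(1+e^{3.4000}) = 0.0323
P_3 = 1/(1+e^{3.8900}) = 0.0200
E[score] = 0.0198 + 0.0323 + 0.0200 = 0.0722

0.07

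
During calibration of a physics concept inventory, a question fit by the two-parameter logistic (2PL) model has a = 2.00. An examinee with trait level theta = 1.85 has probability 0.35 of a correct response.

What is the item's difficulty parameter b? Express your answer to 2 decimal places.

P(theta) = 1 / (1 + exp(−a(theta − b)))
logit(0.35) = ln(0.35/0.65) = -0.6190
b = theta − logit/(a) = 1.85 − (-0.6190)/2.0000 = 2.1595

2.16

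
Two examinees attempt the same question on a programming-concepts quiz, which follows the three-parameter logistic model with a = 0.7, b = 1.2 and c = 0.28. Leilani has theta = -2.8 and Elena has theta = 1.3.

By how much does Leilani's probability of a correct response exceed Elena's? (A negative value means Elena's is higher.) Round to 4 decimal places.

-0.3313

P(theta) = c + (1 − c) · 1 / (1 + exp(−a(theta − b)))
P(Leilani) = 0.3213  [exponent -2.8000]
P(Elena) = 0.6526  [exponent 0.0700]
Difference = 0.3213 − 0.6526 = -0.3313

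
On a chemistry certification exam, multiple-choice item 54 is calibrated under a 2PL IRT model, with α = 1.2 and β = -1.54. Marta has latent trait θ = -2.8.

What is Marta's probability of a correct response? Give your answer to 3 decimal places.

P(θ) = 1 / (1 + exp(−α(θ − β)))
Exponent: 1.2 × (-2.8 − (-1.54)) = -1.5120
1/(1 + e^{1.5120}) = 0.1806

0.181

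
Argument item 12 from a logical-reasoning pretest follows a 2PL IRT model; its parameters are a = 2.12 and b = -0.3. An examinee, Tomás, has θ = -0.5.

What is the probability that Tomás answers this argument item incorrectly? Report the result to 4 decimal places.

P(θ) = 1 / (1 + exp(−a(θ − b)))
Exponent: 2.12 × (-0.5 − (-0.3)) = -0.4240
1/(1 + e^{0.4240}) = 0.3956
P(incorrect) = 1 − 0.3956 = 0.6044

0.6044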